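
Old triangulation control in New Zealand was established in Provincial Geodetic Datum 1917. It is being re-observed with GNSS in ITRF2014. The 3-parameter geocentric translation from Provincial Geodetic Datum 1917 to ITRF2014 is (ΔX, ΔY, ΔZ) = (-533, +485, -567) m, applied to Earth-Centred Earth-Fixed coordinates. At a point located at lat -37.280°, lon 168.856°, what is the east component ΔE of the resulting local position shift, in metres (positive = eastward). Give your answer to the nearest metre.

ΔE = -373 m

At φ = -37.280°, λ = 168.856°: sin φ = -0.605711, cos φ = 0.795685, sin λ = 0.193275, cos λ = -0.981145.
ΔE = −sin λ·ΔX + cos λ·ΔY = −(0.193275)·(-533) + (-0.981145)·(485) = -372.84 m.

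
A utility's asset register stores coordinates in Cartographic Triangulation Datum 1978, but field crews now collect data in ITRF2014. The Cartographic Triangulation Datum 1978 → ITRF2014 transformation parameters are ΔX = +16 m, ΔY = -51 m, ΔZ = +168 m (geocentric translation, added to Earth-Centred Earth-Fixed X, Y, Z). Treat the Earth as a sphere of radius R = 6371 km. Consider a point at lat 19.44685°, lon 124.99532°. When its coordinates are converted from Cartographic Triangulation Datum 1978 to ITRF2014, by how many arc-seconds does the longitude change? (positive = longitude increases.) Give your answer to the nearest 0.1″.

Δλ = 0.6″

sin φ = 0.332932, cos φ = 0.942951, sin λ = 0.819199, cos λ = -0.573510.
East component: ΔE = −sin λ·ΔX + cos λ·ΔY = −(0.819199)(16) + (-0.573510)(-51) = 16.14 m.
1° of latitude spans πR/180 = 111195 m; at latitude φ, 1° of longitude spans that × cos φ = 104851.3 m, so Δλ = 16.14 / 104851.3 × 3600 = 0.554″.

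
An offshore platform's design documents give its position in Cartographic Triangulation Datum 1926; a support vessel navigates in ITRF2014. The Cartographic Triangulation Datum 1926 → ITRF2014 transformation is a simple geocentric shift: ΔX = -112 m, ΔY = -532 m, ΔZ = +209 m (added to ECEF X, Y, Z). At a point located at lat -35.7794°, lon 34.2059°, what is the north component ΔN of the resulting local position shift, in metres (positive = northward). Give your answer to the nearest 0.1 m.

At φ = -35.7794°, λ = 34.2059°: sin φ = -0.584666, cos φ = 0.811274, sin λ = 0.562169, cos λ = 0.827023.
ΔN = −sin φ cos λ·ΔX − sin φ sin λ·ΔY + cos φ·ΔZ = −(-0.584666)(0.827023)(-112) − (-0.584666)(0.562169)(-532) + (0.811274)(209) = -59.46 m.

ΔN = -59.5 m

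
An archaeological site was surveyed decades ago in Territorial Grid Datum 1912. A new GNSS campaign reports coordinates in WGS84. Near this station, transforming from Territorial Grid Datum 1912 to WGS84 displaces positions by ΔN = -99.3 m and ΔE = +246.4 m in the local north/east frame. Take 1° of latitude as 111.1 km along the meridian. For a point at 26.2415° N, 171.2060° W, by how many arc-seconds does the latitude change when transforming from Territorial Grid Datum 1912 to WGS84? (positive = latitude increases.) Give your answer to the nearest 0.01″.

Δφ = -3.22″

1° of latitude = 111.1 km, so Δφ = -99.3 / 111100 = -0.0008938° = -3.218″.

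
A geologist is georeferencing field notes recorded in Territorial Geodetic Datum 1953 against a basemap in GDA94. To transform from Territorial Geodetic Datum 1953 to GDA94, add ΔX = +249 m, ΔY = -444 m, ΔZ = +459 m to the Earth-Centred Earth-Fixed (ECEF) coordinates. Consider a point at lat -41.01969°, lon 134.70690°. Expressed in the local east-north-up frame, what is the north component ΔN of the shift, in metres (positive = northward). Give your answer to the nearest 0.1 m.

ΔN = 24.2 m

The local north axis is (−sin φ cos λ, −sin φ sin λ, cos φ), giving ΔN = -114.965 − 207.106 + 346.308 = 24.24 m.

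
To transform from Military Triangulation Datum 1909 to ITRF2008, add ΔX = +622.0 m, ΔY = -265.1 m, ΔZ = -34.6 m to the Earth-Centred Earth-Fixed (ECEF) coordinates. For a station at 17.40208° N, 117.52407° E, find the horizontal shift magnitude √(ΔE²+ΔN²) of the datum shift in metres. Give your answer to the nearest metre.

The local east axis at (φ, λ) is (−sin λ, cos λ, 0), so ΔE = −sin(117.52407°)·622.0 + cos(117.52407°)·(-265.1) = -429.09 m.
The local north axis is (−sin φ cos λ, −sin φ sin λ, cos φ), giving ΔN = 85.966 + 70.311 − 33.016 = 123.26 m.
Horizontal magnitude = √(ΔE² + ΔN²) = √((-429.09)² + 123.26²) = 446.44 m.

446 m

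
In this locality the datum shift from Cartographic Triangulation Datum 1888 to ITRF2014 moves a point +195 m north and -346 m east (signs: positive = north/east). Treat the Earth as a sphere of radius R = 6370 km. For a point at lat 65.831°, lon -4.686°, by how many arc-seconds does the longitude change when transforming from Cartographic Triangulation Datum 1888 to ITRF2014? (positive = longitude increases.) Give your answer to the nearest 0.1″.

At latitude 65.831°, cos φ = 0.409429.
One radian of longitude at latitude φ spans R cos φ, so Δλ = ΔE / (R cos φ) = -346.0 / (6370000 × 0.409429) = -1.3267e-04 rad = -27.364″.

Δλ = -27.4″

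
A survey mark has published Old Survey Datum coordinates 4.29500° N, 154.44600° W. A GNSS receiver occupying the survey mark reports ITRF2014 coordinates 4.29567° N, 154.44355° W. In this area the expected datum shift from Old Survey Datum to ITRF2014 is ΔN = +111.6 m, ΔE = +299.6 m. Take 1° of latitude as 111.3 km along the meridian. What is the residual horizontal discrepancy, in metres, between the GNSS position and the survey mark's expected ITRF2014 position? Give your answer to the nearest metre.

46 m

Observed coordinate differences: Δφ = +0.00067°, Δλ = +0.00245°.
Converting to metres (1° lat = 111300 m, cos φ = 0.997192): observed ΔN = 74.6 m, observed ΔE = 271.9 m.
Subtracting the expected shift leaves a residual of 74.6 − (111.6) = -37.0 m north and 271.9 − (299.6) = -27.7 m east.
Residual distance = √((-37.0)² + (-27.7)²) = 46.2 m.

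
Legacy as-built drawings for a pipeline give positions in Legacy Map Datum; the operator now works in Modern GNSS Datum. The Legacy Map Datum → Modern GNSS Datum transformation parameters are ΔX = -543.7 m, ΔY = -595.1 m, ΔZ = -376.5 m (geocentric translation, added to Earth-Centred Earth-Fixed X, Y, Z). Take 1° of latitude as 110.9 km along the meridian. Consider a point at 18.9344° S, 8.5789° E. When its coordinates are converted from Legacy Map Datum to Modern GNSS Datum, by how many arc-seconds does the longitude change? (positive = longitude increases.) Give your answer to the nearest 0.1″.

sin φ = -0.324485, cos φ = 0.945891, sin λ = 0.149171, cos λ = 0.988811.
East component: ΔE = −sin λ·ΔX + cos λ·ΔY = −(0.149171)(-543.7) + (0.988811)(-595.1) = -507.34 m.
1° of latitude spans 110900 m; at latitude φ, 1° of longitude spans that × cos φ = 104899.3 m, so Δλ = -507.34 / 104899.3 × 3600 = -17.411″.

Δλ = -17.4″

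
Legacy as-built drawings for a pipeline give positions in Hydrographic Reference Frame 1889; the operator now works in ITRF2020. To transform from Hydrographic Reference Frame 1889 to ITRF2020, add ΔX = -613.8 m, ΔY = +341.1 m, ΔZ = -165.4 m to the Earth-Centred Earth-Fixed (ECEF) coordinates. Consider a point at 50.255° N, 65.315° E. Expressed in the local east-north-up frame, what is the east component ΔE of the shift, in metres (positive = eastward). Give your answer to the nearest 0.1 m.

At φ = 50.255°, λ = 65.315°: sin φ = 0.768898, cos φ = 0.639372, sin λ = 0.908618, cos λ = 0.417629.
ΔE = −sin λ·ΔX + cos λ·ΔY = −(0.908618)·(-613.8) + (0.417629)·(341.1) = 700.16 m.

ΔE = 700.2 m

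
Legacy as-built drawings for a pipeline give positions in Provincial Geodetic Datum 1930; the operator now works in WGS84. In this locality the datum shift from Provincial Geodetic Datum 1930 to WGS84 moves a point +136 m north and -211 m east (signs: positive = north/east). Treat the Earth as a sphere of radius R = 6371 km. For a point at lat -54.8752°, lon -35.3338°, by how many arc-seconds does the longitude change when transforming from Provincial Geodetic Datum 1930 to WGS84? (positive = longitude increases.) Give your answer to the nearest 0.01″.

Δλ = -11.87″

At latitude -54.8752°, cos φ = 0.575359.
One radian of longitude at latitude φ spans R cos φ, so Δλ = ΔE / (R cos φ) = -211.0 / (6371000 × 0.575359) = -5.7562e-05 rad = -11.873″.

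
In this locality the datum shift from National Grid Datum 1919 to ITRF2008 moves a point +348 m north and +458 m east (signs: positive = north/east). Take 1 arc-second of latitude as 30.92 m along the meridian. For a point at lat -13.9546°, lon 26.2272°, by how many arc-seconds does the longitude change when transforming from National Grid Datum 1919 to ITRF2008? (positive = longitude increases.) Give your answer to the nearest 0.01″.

At latitude -13.9546°, cos φ = 0.970487.
1″ of longitude at this latitude = 30.92 × cos φ = 30.0075 m, so Δλ = 458.0 / 30.0075 = 15.263″.

Δλ = 15.26″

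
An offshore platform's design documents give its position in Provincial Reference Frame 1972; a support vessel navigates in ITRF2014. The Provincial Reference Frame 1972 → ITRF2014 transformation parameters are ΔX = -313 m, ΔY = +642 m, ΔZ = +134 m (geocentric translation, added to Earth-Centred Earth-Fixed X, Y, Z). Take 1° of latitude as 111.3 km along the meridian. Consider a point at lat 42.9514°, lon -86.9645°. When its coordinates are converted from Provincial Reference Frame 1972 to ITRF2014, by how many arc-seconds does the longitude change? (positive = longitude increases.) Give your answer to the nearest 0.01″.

Δλ = -12.31″

sin φ = 0.681378, cos φ = 0.731932, sin λ = -0.998597, cos λ = 0.052955.
East component: ΔE = −sin λ·ΔX + cos λ·ΔY = −(-0.998597)(-313) + (0.052955)(642) = -278.56 m.
1° of latitude spans 111300 m; at latitude φ, 1° of longitude spans that × cos φ = 81464.0 m, so Δλ = -278.56 / 81464.0 × 3600 = -12.310″.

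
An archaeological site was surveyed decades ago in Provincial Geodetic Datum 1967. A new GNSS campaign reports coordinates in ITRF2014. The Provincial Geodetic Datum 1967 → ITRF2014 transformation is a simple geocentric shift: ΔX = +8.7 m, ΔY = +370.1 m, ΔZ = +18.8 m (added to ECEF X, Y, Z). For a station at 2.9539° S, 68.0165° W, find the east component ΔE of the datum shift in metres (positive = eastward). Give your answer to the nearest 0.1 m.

At φ = -2.9539°, λ = -68.0165°: sin φ = -0.051532, cos φ = 0.998671, sin λ = -0.927292, cos λ = 0.374340.
ΔE = −sin λ·ΔX + cos λ·ΔY = −(-0.927292)·(8.7) + (0.374340)·(370.1) = 146.61 m.

ΔE = 146.6 m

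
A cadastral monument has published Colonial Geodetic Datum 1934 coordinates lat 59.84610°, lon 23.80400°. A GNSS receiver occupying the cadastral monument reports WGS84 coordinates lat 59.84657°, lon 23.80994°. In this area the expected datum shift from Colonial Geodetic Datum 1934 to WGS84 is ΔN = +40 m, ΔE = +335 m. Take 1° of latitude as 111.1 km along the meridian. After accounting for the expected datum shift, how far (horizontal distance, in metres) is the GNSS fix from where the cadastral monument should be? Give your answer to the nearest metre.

13 m

Observed coordinate differences: Δφ = +0.00047°, Δλ = +0.00594°.
Converting to metres (1° lat = 111100 m, cos φ = 0.502324): observed ΔN = 52.2 m, observed ΔE = 331.5 m.
Subtracting the expected shift leaves a residual of 52.2 − (40) = 12.2 m north and 331.5 − (335) = -3.5 m east.
Residual distance = √(12.2² + (-3.5)²) = 12.7 m.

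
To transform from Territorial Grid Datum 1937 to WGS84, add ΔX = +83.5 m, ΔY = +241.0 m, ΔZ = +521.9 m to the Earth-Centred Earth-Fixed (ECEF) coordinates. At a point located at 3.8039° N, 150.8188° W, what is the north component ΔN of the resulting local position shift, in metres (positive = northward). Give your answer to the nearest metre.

ΔN = 533 m

The local north axis is (−sin φ cos λ, −sin φ sin λ, cos φ), giving ΔN = 4.836 + 7.796 + 520.750 = 533.38 m.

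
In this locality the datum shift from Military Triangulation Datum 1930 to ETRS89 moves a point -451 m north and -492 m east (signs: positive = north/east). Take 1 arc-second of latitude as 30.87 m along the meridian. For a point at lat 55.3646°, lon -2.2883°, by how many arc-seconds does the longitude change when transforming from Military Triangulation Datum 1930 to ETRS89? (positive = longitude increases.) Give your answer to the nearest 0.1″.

At latitude 55.3646°, cos φ = 0.568352.
1″ of longitude at this latitude = 30.87 × cos φ = 17.5450 m, so Δλ = -492.0 / 17.5450 = -28.042″.

Δλ = -28.0″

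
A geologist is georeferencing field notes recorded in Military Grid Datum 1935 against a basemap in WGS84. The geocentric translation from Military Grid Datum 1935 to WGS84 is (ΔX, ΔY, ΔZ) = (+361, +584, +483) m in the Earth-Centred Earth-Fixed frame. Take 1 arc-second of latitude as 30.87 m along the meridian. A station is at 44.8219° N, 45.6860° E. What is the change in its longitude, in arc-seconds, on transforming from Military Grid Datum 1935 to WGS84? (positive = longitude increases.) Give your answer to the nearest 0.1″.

sin φ = 0.704905, cos φ = 0.709301, sin λ = 0.715522, cos λ = 0.698590.
East component: ΔE = −sin λ·ΔX + cos λ·ΔY = −(0.715522)(361) + (0.698590)(584) = 149.67 m.
1° of latitude spans 3600 × 30.87 = 111132 m; at latitude φ, 1° of longitude spans that × cos φ = 78826.1 m, so Δλ = 149.67 / 78826.1 × 3600 = 6.836″.

Δλ = 6.8″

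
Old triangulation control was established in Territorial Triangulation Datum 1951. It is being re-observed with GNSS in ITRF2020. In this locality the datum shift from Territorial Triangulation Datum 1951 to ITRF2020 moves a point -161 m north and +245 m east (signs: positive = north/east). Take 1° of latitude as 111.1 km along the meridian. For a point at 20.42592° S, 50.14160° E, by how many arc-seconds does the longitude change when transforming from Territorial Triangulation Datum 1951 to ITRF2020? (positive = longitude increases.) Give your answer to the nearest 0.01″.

Δλ = 8.47″

At latitude -20.42592°, cos φ = 0.937124.
1° of longitude at this latitude = 111.1 × cos φ = 104.11 km, so Δλ = 245.0 / 104114.5 = 0.0023532° = 8.471″.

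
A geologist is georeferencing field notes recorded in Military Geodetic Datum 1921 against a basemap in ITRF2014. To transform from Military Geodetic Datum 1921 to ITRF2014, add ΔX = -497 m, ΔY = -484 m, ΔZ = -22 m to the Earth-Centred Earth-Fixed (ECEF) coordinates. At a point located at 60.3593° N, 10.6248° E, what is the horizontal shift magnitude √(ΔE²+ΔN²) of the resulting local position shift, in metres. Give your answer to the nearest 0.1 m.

At φ = 60.3593°, λ = 10.6248°: sin φ = 0.869144, cos φ = 0.494559, sin λ = 0.184377, cos λ = 0.982856.
ΔE = −sin λ·ΔX + cos λ·ΔY = −(0.184377)·(-497) + (0.982856)·(-484) = -384.07 m.
ΔN = −sin φ cos λ·ΔX − sin φ sin λ·ΔY + cos φ·ΔZ = −(0.869144)(0.982856)(-497) − (0.869144)(0.184377)(-484) + (0.494559)(-22) = 491.24 m.
Horizontal magnitude = √(ΔE² + ΔN²) = √((-384.07)² + 491.24²) = 623.56 m.

623.6 m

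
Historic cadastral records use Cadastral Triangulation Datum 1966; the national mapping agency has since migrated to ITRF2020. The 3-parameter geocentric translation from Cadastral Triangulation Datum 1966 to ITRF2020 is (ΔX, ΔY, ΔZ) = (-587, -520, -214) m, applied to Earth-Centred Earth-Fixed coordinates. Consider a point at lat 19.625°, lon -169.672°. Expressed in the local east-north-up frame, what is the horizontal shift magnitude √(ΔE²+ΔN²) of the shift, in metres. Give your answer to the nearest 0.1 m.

At φ = 19.625°, λ = -169.672°: sin φ = 0.335863, cos φ = 0.941911, sin λ = -0.179283, cos λ = -0.983798.
ΔE = −sin λ·ΔX + cos λ·ΔY = −(-0.179283)·(-587) + (-0.983798)·(-520) = 406.34 m.
ΔN = −sin φ cos λ·ΔX − sin φ sin λ·ΔY + cos φ·ΔZ = −(0.335863)(-0.983798)(-587) − (0.335863)(-0.179283)(-520) + (0.941911)(-214) = -426.84 m.
Horizontal magnitude = √(ΔE² + ΔN²) = √(406.34² + (-426.84)²) = 589.32 m.

589.3 m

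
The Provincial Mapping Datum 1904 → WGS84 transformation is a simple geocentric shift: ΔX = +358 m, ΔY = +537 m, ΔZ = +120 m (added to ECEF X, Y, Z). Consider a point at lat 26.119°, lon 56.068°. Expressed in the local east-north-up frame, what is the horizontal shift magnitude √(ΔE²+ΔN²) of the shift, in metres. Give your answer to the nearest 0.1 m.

176.4 m

At φ = 26.119°, λ = 56.068°: sin φ = 0.440237, cos φ = 0.897882, sin λ = 0.829701, cos λ = 0.558209.
ΔE = −sin λ·ΔX + cos λ·ΔY = −(0.829701)·(358) + (0.558209)·(537) = 2.73 m.
ΔN = −sin φ cos λ·ΔX − sin φ sin λ·ΔY + cos φ·ΔZ = −(0.440237)(0.558209)(358) − (0.440237)(0.829701)(537) + (0.897882)(120) = -176.38 m.
Horizontal magnitude = √(ΔE² + ΔN²) = √(2.73² + (-176.38)²) = 176.40 m.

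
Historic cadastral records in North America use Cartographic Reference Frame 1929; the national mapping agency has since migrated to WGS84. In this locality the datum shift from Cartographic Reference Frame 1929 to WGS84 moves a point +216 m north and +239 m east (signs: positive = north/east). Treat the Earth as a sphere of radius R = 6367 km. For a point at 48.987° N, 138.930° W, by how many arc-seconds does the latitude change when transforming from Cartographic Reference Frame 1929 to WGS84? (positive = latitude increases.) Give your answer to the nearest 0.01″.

On a sphere of radius R, 1 rad of latitude = R, so Δφ = ΔN / R = 216.0 / 6367000 = 3.3925e-05 rad = 6.998″.

Δφ = 7.00″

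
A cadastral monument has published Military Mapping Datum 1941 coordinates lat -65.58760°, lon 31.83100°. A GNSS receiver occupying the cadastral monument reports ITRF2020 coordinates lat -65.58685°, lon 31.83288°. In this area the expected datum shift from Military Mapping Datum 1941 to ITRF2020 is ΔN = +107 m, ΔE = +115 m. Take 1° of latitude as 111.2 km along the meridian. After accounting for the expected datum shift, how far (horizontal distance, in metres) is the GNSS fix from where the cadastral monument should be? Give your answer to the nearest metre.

37 m

Observed coordinate differences: Δφ = +0.00075°, Δλ = +0.00188°.
Converting to metres (1° lat = 111200 m, cos φ = 0.413302): observed ΔN = 83.4 m, observed ΔE = 86.4 m.
Subtracting the expected shift leaves a residual of 83.4 − (107) = -23.6 m north and 86.4 − (115) = -28.6 m east.
Residual distance = √((-23.6)² + (-28.6)²) = 37.1 m.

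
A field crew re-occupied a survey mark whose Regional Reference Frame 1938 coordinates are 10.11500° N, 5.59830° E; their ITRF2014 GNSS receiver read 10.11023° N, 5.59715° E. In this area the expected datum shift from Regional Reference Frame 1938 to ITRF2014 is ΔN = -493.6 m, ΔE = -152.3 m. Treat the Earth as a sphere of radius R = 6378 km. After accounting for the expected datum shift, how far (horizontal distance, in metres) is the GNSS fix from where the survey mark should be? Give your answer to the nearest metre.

Observed coordinate differences: Δφ = -0.00477°, Δλ = -0.00115°.
Converting to metres (1° lat = 111317 m, cos φ = 0.984457): observed ΔN = -531.0 m, observed ΔE = -126.0 m.
Subtracting the expected shift leaves a residual of -531.0 − (-493.6) = -37.4 m north and -126.0 − (-152.3) = 26.3 m east.
Residual distance = √((-37.4)² + 26.3²) = 45.7 m.

46 m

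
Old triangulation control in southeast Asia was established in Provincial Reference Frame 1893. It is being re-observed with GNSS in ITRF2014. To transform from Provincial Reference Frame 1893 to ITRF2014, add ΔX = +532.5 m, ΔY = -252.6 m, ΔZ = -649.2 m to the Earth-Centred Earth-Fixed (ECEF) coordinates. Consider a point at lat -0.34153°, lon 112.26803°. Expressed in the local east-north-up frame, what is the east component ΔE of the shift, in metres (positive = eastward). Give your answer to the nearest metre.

At φ = -0.34153°, λ = 112.26803°: sin φ = -0.005961, cos φ = 0.999982, sin λ = 0.925421, cos λ = -0.378940.
ΔE = −sin λ·ΔX + cos λ·ΔY = −(0.925421)·(532.5) + (-0.378940)·(-252.6) = -397.07 m.

ΔE = -397 m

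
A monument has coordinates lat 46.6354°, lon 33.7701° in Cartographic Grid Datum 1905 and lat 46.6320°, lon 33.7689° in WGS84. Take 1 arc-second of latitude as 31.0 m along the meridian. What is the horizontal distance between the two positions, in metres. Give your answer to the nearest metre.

390 m

Δφ = 46.6320° − 46.6354° = -0.0034°; Δλ = 33.7689° − 33.7701° = -0.0012°.
1° of latitude = 3600 × 31.00 = 111600 m.
ΔN = Δφ × 111600 = -379.4 m; ΔE = Δλ × 111600 × cos(46.6354°) = -0.0012 × 111600 × 0.686638 = -92.0 m.
Distance = √(ΔE² + ΔN²) = √((-92.0)² + (-379.4)²) = 390.4 m.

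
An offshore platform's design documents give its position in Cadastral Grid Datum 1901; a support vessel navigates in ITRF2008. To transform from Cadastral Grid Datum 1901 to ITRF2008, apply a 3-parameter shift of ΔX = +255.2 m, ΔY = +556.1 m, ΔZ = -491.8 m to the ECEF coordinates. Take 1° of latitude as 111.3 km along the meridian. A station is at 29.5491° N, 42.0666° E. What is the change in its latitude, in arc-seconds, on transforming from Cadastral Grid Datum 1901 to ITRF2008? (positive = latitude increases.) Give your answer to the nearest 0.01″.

Δφ = -22.80″

sin φ = 0.493169, cos φ = 0.869933, sin λ = 0.669994, cos λ = 0.742367.
North component: ΔN = −sin φ cos λ·ΔX − sin φ sin λ·ΔY + cos φ·ΔZ = −(0.493169)(0.742367)(255.2) − (0.493169)(0.669994)(556.1) + (0.869933)(-491.8) = -705.01 m.
1° of latitude spans 111300 m, so Δφ = -705.01 / 111300 × 3600 = -22.804″.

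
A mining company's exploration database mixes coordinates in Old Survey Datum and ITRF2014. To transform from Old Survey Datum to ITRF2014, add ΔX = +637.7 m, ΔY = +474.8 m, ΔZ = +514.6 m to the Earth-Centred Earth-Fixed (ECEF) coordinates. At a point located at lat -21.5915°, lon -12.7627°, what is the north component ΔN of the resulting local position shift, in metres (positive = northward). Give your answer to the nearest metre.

ΔN = 669 m

At φ = -21.5915°, λ = -12.7627°: sin φ = -0.367987, cos φ = 0.929831, sin λ = -0.220914, cos λ = 0.975293.
ΔN = −sin φ cos λ·ΔX − sin φ sin λ·ΔY + cos φ·ΔZ = −(-0.367987)(0.975293)(637.7) − (-0.367987)(-0.220914)(474.8) + (0.929831)(514.6) = 668.76 m.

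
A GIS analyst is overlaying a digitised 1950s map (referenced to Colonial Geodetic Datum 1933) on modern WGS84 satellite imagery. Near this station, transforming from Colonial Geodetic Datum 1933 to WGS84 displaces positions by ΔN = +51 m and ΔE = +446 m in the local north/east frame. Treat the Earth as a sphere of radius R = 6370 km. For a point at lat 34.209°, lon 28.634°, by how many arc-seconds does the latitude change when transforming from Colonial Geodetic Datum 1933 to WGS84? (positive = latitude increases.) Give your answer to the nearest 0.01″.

On a sphere of radius R, 1 rad of latitude = R, so Δφ = ΔN / R = 51.0 / 6370000 = 8.0063e-06 rad = 1.651″.

Δφ = 1.65″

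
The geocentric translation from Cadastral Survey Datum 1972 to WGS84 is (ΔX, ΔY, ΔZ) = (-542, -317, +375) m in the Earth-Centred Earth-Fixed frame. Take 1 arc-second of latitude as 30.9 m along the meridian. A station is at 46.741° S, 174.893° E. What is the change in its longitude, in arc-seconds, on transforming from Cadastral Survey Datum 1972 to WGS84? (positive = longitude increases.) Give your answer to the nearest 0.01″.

Δλ = 17.19″

sin φ = -0.728263, cos φ = 0.685297, sin λ = 0.089016, cos λ = -0.996030.
East component: ΔE = −sin λ·ΔX + cos λ·ΔY = −(0.089016)(-542) + (-0.996030)(-317) = 363.99 m.
1° of latitude spans 3600 × 30.90 = 111240 m; at latitude φ, 1° of longitude spans that × cos φ = 76232.5 m, so Δλ = 363.99 / 76232.5 × 3600 = 17.189″.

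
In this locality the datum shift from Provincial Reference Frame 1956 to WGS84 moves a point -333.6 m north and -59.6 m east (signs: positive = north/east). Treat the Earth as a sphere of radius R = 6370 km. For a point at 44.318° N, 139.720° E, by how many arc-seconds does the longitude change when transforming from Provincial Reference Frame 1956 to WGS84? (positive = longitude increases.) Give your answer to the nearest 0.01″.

At latitude 44.318°, cos φ = 0.715473.
One radian of longitude at latitude φ spans R cos φ, so Δλ = ΔE / (R cos φ) = -59.6 / (6370000 × 0.715473) = -1.3077e-05 rad = -2.697″.

Δλ = -2.70″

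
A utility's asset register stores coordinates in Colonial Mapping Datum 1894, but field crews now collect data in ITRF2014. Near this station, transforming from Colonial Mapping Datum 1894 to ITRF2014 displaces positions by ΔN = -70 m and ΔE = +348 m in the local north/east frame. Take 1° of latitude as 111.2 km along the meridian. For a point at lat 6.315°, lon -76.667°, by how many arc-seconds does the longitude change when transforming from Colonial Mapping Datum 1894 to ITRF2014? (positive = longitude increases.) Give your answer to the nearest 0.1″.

At latitude 6.315°, cos φ = 0.993932.
1° of longitude at this latitude = 111.2 × cos φ = 110.53 km, so Δλ = 348.0 / 110525.3 = 0.0031486° = 11.335″.

Δλ = 11.3″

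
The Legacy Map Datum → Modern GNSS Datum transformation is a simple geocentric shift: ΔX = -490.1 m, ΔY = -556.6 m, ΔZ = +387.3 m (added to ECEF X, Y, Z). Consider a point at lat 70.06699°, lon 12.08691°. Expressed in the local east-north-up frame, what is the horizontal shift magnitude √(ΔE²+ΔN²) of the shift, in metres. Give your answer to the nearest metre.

821 m

The local east axis at (φ, λ) is (−sin λ, cos λ, 0), so ΔE = −sin(12.08691°)·(-490.1) + cos(12.08691°)·(-556.6) = -441.64 m.
The local north axis is (−sin φ cos λ, −sin φ sin λ, cos φ), giving ΔN = 450.525 + 109.567 + 132.039 = 692.13 m.
Horizontal magnitude = √(ΔE² + ΔN²) = √((-441.64)² + 692.13²) = 821.03 m.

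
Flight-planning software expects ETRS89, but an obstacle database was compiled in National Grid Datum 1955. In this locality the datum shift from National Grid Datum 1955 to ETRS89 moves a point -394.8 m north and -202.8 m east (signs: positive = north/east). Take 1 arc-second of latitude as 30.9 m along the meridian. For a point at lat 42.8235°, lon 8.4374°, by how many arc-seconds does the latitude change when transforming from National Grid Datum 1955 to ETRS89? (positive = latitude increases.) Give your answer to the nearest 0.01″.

Δφ = -12.78″

1″ of latitude = 30.90 m, so Δφ = -394.8 / 30.90 = -12.777″.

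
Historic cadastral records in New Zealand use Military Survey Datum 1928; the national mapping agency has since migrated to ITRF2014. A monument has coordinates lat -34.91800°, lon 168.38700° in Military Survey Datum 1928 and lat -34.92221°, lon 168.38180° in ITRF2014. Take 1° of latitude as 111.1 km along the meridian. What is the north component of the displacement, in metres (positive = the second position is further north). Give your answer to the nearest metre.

ΔN = -468 m

Δφ = -34.92221° − -34.91800° = -0.00421°; Δλ = 168.38180° − 168.38700° = -0.00520°.
ΔN = Δφ × 111100 = -467.7 m; ΔE = Δλ × 111100 × cos(-34.91800°) = -0.00520 × 111100 × 0.819972 = -473.7 m.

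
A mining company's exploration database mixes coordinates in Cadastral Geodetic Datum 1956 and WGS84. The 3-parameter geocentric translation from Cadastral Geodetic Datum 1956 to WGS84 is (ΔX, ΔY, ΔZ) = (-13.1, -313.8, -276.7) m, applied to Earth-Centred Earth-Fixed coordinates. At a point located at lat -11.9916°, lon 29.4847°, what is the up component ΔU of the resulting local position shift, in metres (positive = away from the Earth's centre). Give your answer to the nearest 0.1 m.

ΔU = -104.7 m

At φ = -11.9916°, λ = 29.4847°: sin φ = -0.207768, cos φ = 0.978178, sin λ = 0.492191, cos λ = 0.870487.
ΔU = cos φ cos λ·ΔX + cos φ sin λ·ΔY + sin φ·ΔZ = (0.978178)(0.870487)(-13.1) + (0.978178)(0.492191)(-313.8) + (-0.207768)(-276.7) = -104.74 m.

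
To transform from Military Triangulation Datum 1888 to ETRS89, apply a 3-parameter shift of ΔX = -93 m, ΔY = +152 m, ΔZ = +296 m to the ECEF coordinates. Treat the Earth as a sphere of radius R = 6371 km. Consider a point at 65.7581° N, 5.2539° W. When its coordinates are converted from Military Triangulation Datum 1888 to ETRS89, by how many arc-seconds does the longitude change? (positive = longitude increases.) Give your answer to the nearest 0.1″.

sin φ = 0.911820, cos φ = 0.410590, sin λ = -0.091569, cos λ = 0.995799.
East component: ΔE = −sin λ·ΔX + cos λ·ΔY = −(-0.091569)(-93) + (0.995799)(152) = 142.85 m.
1° of latitude spans πR/180 = 111195 m; at latitude φ, 1° of longitude spans that × cos φ = 45655.5 m, so Δλ = 142.85 / 45655.5 × 3600 = 11.264″.

Δλ = 11.3″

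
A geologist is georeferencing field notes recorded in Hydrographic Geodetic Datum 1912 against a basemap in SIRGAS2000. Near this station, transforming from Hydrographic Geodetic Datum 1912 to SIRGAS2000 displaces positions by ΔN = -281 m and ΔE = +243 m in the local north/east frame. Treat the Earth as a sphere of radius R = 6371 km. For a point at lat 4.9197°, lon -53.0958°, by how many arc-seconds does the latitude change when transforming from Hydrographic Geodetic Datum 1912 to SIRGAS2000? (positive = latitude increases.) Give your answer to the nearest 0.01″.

Δφ = -9.10″

On a sphere of radius R, 1 rad of latitude = R, so Δφ = ΔN / R = -281.0 / 6371000 = -4.4106e-05 rad = -9.098″.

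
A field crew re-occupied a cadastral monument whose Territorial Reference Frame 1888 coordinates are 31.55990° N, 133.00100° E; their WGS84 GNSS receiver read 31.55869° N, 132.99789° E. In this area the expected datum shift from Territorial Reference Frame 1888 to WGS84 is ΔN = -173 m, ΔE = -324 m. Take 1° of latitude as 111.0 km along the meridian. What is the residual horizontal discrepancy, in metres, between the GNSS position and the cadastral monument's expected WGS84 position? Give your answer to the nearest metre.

49 m

Observed coordinate differences: Δφ = -0.00121°, Δλ = -0.00311°.
Converting to metres (1° lat = 111000 m, cos φ = 0.852093): observed ΔN = -134.3 m, observed ΔE = -294.2 m.
Subtracting the expected shift leaves a residual of -134.3 − (-173) = 38.7 m north and -294.2 − (-324) = 29.8 m east.
Residual distance = √(38.7² + 29.8²) = 48.9 m.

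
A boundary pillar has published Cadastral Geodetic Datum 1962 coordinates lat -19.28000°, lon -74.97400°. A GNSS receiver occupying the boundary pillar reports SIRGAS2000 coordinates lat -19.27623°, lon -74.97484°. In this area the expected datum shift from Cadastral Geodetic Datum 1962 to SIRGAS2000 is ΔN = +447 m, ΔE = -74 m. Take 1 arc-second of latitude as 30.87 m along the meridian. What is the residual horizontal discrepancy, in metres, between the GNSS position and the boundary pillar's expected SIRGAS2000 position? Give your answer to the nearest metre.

Observed coordinate differences: Δφ = +0.00377°, Δλ = -0.00084°.
Converting to metres (1° lat = 111132 m, cos φ = 0.943916): observed ΔN = 419.0 m, observed ΔE = -88.1 m.
Subtracting the expected shift leaves a residual of 419.0 − (447) = -28.0 m north and -88.1 − (-74) = -14.1 m east.
Residual distance = √((-28.0)² + (-14.1)²) = 31.4 m.

31 m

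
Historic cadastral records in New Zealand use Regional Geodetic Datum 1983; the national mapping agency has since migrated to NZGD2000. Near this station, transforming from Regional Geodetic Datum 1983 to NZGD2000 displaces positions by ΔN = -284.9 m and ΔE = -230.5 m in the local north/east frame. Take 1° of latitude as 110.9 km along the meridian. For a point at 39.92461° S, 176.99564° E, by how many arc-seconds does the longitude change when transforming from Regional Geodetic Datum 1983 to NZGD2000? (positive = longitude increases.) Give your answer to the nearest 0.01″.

At latitude -39.92461°, cos φ = 0.766890.
1° of longitude at this latitude = 110.9 × cos φ = 85.05 km, so Δλ = -230.5 / 85048.1 = -0.0027102° = -9.757″.

Δλ = -9.76″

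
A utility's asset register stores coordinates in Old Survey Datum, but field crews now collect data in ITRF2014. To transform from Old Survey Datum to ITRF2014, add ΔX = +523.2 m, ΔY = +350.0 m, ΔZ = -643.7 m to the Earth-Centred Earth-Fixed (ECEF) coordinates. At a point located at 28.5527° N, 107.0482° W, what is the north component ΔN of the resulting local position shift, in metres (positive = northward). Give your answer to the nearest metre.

ΔN = -332 m

The local north axis is (−sin φ cos λ, −sin φ sin λ, cos φ), giving ΔN = 73.315 + 159.937 − 565.412 = -332.16 m.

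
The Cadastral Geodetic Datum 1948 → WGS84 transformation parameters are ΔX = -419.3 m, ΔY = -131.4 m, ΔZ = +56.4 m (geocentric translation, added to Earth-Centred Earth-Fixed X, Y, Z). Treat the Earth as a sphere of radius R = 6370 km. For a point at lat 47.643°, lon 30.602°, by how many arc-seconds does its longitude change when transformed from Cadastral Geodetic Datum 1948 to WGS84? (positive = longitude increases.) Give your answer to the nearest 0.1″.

sin φ = 0.738961, cos φ = 0.673748, sin λ = 0.509071, cos λ = 0.860724.
East component: ΔE = −sin λ·ΔX + cos λ·ΔY = −(0.509071)(-419.3) + (0.860724)(-131.4) = 100.35 m.
1° of latitude spans πR/180 = 111177 m; at latitude φ, 1° of longitude spans that × cos φ = 74905.6 m, so Δλ = 100.35 / 74905.6 × 3600 = 4.823″.

Δλ = 4.8″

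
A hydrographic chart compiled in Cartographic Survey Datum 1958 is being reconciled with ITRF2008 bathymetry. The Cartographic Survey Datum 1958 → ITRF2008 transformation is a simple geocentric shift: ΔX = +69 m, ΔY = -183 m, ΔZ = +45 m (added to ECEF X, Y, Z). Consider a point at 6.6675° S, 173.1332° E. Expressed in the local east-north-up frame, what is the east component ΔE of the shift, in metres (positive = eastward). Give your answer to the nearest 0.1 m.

ΔE = 173.4 m

At φ = -6.6675°, λ = 173.1332°: sin φ = -0.116107, cos φ = 0.993237, sin λ = 0.119562, cos λ = -0.992827.
ΔE = −sin λ·ΔX + cos λ·ΔY = −(0.119562)·(69) + (-0.992827)·(-183) = 173.44 m.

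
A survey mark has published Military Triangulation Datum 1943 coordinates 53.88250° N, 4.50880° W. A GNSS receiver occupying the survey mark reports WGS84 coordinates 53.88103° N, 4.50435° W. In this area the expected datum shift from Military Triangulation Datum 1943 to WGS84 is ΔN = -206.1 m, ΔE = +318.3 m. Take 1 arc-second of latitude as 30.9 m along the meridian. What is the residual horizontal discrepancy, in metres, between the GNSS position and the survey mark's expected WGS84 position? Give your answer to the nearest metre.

50 m

Observed coordinate differences: Δφ = -0.00147°, Δλ = +0.00445°.
Converting to metres (1° lat = 111240 m, cos φ = 0.589443): observed ΔN = -163.5 m, observed ΔE = 291.8 m.
Subtracting the expected shift leaves a residual of -163.5 − (-206.1) = 42.6 m north and 291.8 − (318.3) = -26.5 m east.
Residual distance = √(42.6² + (-26.5)²) = 50.2 m.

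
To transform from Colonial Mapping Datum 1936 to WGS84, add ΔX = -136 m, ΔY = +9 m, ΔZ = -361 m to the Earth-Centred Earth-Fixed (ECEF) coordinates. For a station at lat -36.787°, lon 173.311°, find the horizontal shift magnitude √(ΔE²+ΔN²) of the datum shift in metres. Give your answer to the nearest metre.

208 m

At φ = -36.787°, λ = 173.311°: sin φ = -0.598842, cos φ = 0.800867, sin λ = 0.116480, cos λ = -0.993193.
ΔE = −sin λ·ΔX + cos λ·ΔY = −(0.116480)·(-136) + (-0.993193)·(9) = 6.90 m.
ΔN = −sin φ cos λ·ΔX − sin φ sin λ·ΔY + cos φ·ΔZ = −(-0.598842)(-0.993193)(-136) − (-0.598842)(0.116480)(9) + (0.800867)(-361) = -207.60 m.
Horizontal magnitude = √(ΔE² + ΔN²) = √(6.90² + (-207.60)²) = 207.71 m.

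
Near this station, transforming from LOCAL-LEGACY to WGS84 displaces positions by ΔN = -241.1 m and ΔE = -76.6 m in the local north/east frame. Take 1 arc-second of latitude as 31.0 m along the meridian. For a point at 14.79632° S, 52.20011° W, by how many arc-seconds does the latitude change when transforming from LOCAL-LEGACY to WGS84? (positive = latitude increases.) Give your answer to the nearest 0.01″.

1″ of latitude = 31.00 m, so Δφ = -241.1 / 31.00 = -7.777″.

Δφ = -7.78″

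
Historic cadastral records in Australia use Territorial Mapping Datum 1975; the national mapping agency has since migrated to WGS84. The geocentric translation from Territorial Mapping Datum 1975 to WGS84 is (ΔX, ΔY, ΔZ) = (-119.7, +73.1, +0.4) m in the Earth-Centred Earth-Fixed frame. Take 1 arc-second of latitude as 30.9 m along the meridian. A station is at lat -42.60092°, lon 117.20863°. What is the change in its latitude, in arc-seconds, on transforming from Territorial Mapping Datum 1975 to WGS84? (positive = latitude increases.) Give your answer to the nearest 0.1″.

Δφ = 2.6″

sin φ = -0.676888, cos φ = 0.736086, sin λ = 0.889348, cos λ = -0.457232.
North component: ΔN = −sin φ cos λ·ΔX − sin φ sin λ·ΔY + cos φ·ΔZ = −(-0.676888)(-0.457232)(-119.7) − (-0.676888)(0.889348)(73.1) + (0.736086)(0.4) = 81.35 m.
1° of latitude spans 3600 × 30.90 = 111240 m, so Δφ = 81.35 / 111240 × 3600 = 2.633″.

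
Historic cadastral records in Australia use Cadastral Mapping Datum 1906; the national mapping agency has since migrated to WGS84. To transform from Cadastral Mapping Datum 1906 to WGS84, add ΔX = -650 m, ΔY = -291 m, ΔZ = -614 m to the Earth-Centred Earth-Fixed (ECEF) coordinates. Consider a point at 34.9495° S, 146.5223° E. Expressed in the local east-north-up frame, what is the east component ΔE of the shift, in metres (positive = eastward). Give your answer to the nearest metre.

At φ = -34.9495°, λ = 146.5223°: sin φ = -0.572854, cos φ = 0.819657, sin λ = 0.551612, cos λ = -0.834101.
ΔE = −sin λ·ΔX + cos λ·ΔY = −(0.551612)·(-650) + (-0.834101)·(-291) = 601.27 m.

ΔE = 601 m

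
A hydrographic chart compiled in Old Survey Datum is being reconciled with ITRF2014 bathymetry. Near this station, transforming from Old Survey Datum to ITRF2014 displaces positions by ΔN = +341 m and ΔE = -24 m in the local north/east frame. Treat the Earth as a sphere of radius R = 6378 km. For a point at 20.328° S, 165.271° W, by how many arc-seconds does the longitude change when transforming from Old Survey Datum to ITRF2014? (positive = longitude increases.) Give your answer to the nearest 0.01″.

Δλ = -0.83″

At latitude -20.328°, cos φ = 0.937719.
One radian of longitude at latitude φ spans R cos φ, so Δλ = ΔE / (R cos φ) = -24.0 / (6378000 × 0.937719) = -4.0129e-06 rad = -0.828″.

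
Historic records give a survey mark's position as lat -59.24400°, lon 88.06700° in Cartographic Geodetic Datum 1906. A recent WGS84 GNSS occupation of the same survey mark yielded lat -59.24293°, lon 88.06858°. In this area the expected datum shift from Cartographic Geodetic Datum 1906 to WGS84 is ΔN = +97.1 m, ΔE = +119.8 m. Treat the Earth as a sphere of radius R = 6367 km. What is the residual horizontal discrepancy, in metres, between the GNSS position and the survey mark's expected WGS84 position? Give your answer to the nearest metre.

37 m

Observed coordinate differences: Δφ = +0.00107°, Δλ = +0.00158°.
Converting to metres (1° lat = 111125 m, cos φ = 0.511383): observed ΔN = 118.9 m, observed ΔE = 89.8 m.
Subtracting the expected shift leaves a residual of 118.9 − (97.1) = 21.8 m north and 89.8 − (119.8) = -30.0 m east.
Residual distance = √(21.8² + (-30.0)²) = 37.1 m.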